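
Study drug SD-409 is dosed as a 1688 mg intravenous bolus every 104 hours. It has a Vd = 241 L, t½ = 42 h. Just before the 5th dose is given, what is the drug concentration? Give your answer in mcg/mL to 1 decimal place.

f = (1/2)^(τ/t½) = (1/2)^(104/42) ≈ 0.1797.
C₀ = D/Vd = 1688/241 ≈ 7.004 mcg/mL.
Before the 5th dose, 4 doses have been given. Superposition: Cmin = C₀·(f + f² + … + f^4).
≈ 7.004 × (0.1797 + 0.0323 + 0.0058 + 0.0010) ≈ 7.004 × 0.2188 ≈ 1.532 mcg/mL.

1.5 mcg/mL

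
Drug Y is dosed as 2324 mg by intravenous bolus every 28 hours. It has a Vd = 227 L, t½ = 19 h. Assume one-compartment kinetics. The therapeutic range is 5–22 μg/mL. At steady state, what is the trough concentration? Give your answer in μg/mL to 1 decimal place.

k = ln2/t½ = ln2/19 ≈ 0.036481 h⁻¹; fraction remaining f = e^(−kτ) = e^(−0.036481×28) ≈ 0.3601.
At steady state, accumulation factor R = 1/(1 − e^(−kτ)) ≈ 1.5627.
Single-dose peak C₀ = D/Vd = 2324/227 ≈ 10.238 μg/mL.
Cmax,ss = C₀/(1 − f) ≈ 10.238/0.6399 ≈ 15.999 μg/mL.
Steady-state trough Cmin,ss = Cmax,ss·f ≈ 15.999 × 0.3601 ≈ 5.761 μg/mL.
Trough 5.8 μg/mL vs MEC 5 μg/mL: adequate.

5.8 μg/mL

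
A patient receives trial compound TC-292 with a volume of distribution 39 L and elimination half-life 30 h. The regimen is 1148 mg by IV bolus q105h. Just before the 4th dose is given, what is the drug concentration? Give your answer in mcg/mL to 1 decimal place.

2.9 mcg/mL

f = (1/2)^(τ/t½) = (1/2)^(105/30) ≈ 0.0884.
C₀ = D/Vd = 1148/39 ≈ 29.436 mcg/mL.
Before the 4th dose, 3 doses have been given. Superposition: Cmin = C₀·(f + f² + … + f^3).
≈ 29.436 × (0.0884 + 0.0078 + 0.0007) ≈ 29.436 × 0.0969 ≈ 2.852 mcg/mL.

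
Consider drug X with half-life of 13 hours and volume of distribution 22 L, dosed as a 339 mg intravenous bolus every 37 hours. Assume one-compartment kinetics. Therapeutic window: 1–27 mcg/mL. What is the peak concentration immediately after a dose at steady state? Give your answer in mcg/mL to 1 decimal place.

17.9 mcg/mL

k = ln2/t½ = ln2/13 ≈ 0.053319 h⁻¹; fraction remaining f = e^(−kτ) = e^(−0.053319×37) ≈ 0.1391.
At steady state, accumulation factor R = 1/(1 − e^(−kτ)) ≈ 1.1616.
Single-dose peak C₀ = D/Vd = 339/22 ≈ 15.409 mcg/mL.
Steady-state peak Cmax,ss = C₀·R ≈ 15.409 × 1.1616 ≈ 17.899 mcg/mL.
Peak 17.9 mcg/mL vs MTC 27 mcg/mL: below toxic threshold.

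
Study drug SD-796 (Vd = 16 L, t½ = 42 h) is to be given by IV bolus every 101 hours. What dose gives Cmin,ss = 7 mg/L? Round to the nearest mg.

481 mg

τ/t½ = 101/42 ≈ 2.4048, so f = (1/2)^(101/42) ≈ 0.188840.
Cmin,ss = (D/Vd)·f/(1−f), so D = Cmin,ss·Vd·(1−f)/f.
D = 7 × 16 × (1−f)/f ≈ 7 × 16 × 4.29549 ≈ 481.09 mg.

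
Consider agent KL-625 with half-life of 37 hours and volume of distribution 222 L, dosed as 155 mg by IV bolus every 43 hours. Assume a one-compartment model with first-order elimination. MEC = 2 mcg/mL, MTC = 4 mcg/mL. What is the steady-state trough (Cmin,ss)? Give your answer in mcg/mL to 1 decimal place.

0.6 mcg/mL

k = ln2/t½ = ln2/37 ≈ 0.018734 h⁻¹; fraction remaining f = e^(−kτ) = e^(−0.018734×43) ≈ 0.4468.
At steady state, accumulation factor R = 1/(1 − e^(−kτ)) ≈ 1.8077.
Each bolus raises the concentration by D/Vd = 155/222 ≈ 0.698 mcg/mL.
Cmax,ss = C₀/(1 − f) ≈ 0.698/0.5532 ≈ 1.262 mcg/mL.
Steady-state trough Cmin,ss = Cmax,ss·f ≈ 1.262 × 0.4468 ≈ 0.564 mcg/mL.
Trough 0.6 mcg/mL vs MEC 2 mcg/mL: subtherapeutic.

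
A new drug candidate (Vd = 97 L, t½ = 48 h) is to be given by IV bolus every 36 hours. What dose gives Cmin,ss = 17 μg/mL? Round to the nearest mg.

τ/t½ = 36/48 ≈ 0.75, so f = (1/2)^(36/48) ≈ 0.594604.
Cmin,ss = (D/Vd)·f/(1−f), so D = Cmin,ss·Vd·(1−f)/f.
D = 17 × 97 × (1−f)/f ≈ 17 × 97 × 0.68179 ≈ 1124.27 mg.

1124 mg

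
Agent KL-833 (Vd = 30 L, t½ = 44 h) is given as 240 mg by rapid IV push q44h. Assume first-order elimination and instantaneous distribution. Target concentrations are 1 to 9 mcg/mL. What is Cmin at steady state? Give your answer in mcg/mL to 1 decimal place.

τ = 44 h = 1 half-life, so f = (1/2)^1 = 0.5.
Accumulation ratio R = 1/(1 − f) = 1/0.5 = 2/1.
Single-dose peak C₀ = D/Vd = 240/30 = 8 mcg/mL.
Steady-state peak Cmax,ss = C₀·R = 8 × 2/1 ≈ 16.000 mcg/mL.
Steady-state trough Cmin,ss = Cmax,ss·f ≈ 16.000 × 0.5 ≈ 8.000 mcg/mL.
Trough 8.0 mcg/mL vs MEC 1 mcg/mL: adequate.

8.0 mcg/mL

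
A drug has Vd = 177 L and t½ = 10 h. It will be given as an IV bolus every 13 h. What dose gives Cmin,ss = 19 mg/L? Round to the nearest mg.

τ/t½ = 13/10 ≈ 1.3, so f = (1/2)^(13/10) ≈ 0.406126.
Cmin,ss = (D/Vd)·f/(1−f), so D = Cmin,ss·Vd·(1−f)/f.
D = 19 × 177 × (1−f)/f ≈ 19 × 177 × 1.46229 ≈ 4917.68 mg.

4918 mg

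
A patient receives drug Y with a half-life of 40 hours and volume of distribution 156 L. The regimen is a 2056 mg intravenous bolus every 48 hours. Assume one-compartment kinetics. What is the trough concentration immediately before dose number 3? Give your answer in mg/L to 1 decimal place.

8.2 mg/L

f = (1/2)^(τ/t½) = (1/2)^(48/40) ≈ 0.4353.
C₀ = D/Vd = 2056/156 ≈ 13.179 mg/L.
Before the 3rd dose, 2 doses have been given. Superposition: Cmin = C₀·(f + f²).
≈ 13.179 × (0.4353 + 0.1895) ≈ 13.179 × 0.6248 ≈ 8.234 mg/L.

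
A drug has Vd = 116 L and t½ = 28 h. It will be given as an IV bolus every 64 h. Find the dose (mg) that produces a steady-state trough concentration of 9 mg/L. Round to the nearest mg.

4047 mg

τ/t½ = 64/28 ≈ 2.2857, so f = (1/2)^(64/28) ≈ 0.205084.
Cmin,ss = (D/Vd)·f/(1−f), so D = Cmin,ss·Vd·(1−f)/f.
D = 9 × 116 × (1−f)/f ≈ 9 × 116 × 3.87605 ≈ 4046.60 mg.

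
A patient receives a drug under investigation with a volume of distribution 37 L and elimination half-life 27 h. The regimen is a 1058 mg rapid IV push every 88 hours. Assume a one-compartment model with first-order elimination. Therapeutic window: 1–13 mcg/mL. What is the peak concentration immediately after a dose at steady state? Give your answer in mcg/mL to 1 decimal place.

31.9 mcg/mL

k = ln2/t½ = ln2/27 ≈ 0.025672 h⁻¹; fraction remaining f = e^(−kτ) = e^(−0.025672×88) ≈ 0.1044.
Accumulation ratio R = 1/(1 − f) ≈ 1/0.8956 ≈ 1.1166.
Each bolus raises the concentration by D/Vd = 1058/37 ≈ 28.595 mcg/mL.
Cmax,ss = C₀/(1 − f) ≈ 28.595/0.8956 ≈ 31.928 mcg/mL.
Peak 31.9 mcg/mL vs MTC 13 mcg/mL: exceeds toxic threshold.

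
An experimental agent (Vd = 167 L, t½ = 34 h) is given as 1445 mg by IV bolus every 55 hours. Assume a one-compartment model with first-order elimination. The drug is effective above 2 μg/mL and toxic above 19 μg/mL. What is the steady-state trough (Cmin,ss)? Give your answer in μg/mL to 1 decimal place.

4.2 μg/mL

k = ln2/t½ = ln2/34 ≈ 0.020387 h⁻¹; fraction remaining f = e^(−kτ) = e^(−0.020387×55) ≈ 0.3259.
At steady state, accumulation factor R = 1/(1 − e^(−kτ)) ≈ 1.4835.
Single-dose peak C₀ = D/Vd = 1445/167 ≈ 8.653 μg/mL.
Cmax,ss = C₀/(1 − f) ≈ 8.653/0.6741 ≈ 12.836 μg/mL.
Steady-state trough Cmin,ss = Cmax,ss·f ≈ 12.836 × 0.3259 ≈ 4.183 μg/mL.
Trough 4.2 μg/mL vs MEC 2 μg/mL: adequate.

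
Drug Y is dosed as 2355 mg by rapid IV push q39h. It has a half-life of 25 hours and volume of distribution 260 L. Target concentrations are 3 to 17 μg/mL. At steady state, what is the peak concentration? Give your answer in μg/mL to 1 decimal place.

τ/t½ = 39/25 ≈ 1.56, so fraction remaining f = (1/2)^(39/25) ≈ 0.3392.
At steady state, accumulation factor R = 1/(1 − e^(−kτ)) ≈ 1.5133.
Each bolus raises the concentration by D/Vd = 2355/260 ≈ 9.058 μg/mL.
Cmax,ss = C₀/(1 − f) ≈ 9.058/0.6608 ≈ 13.708 μg/mL.
Peak 13.7 μg/mL vs MTC 17 μg/mL: below toxic threshold.

13.7 μg/mL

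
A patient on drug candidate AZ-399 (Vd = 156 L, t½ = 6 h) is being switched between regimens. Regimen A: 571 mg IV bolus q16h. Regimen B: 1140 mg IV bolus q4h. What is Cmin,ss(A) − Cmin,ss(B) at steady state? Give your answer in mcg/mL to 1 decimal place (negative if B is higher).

-11.8 mcg/mL

Regimen A: f = (1/2)^(16/6) ≈ 0.1575; Cmin,ss = (571/156)·f/(1−f) ≈ 0.684 mcg/mL.
Regimen B: f = (1/2)^(4/6) ≈ 0.6300; Cmin,ss = (1140/156)·f/(1−f) ≈ 12.443 mcg/mL.
Difference ≈ 0.684 − 12.443 ≈ -11.759 mcg/mL.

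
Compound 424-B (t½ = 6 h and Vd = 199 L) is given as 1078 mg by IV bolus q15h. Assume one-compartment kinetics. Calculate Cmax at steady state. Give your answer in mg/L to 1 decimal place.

k = ln2/t½ = ln2/6 ≈ 0.115525 h⁻¹; fraction remaining f = e^(−kτ) = e^(−0.115525×15) ≈ 0.1768.
At steady state, accumulation factor R = 1/(1 − e^(−kτ)) ≈ 1.2148.
Single-dose peak C₀ = D/Vd = 1078/199 ≈ 5.417 mg/L.
Cmax,ss = C₀/(1 − f) ≈ 5.417/0.8232 ≈ 6.580 mg/L.

6.6 mg/L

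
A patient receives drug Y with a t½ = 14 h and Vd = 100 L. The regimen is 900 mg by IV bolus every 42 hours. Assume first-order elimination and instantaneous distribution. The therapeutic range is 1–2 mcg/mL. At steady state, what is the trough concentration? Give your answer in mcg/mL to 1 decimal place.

τ = 42 h = 3 half-lives, so f = (1/2)^3 = 0.125.
At steady state, R = 1/(1 − 0.125) = 8/7.
Single-dose peak C₀ = D/Vd = 900/100 = 9 mcg/mL.
Steady-state peak Cmax,ss = C₀·R = 9 × 8/7 ≈ 10.286 mcg/mL.
Steady-state trough Cmin,ss = Cmax,ss·f ≈ 10.286 × 0.125 ≈ 1.286 mcg/mL.
Trough 1.3 mcg/mL vs MEC 1 mcg/mL: adequate.

1.3 mcg/mL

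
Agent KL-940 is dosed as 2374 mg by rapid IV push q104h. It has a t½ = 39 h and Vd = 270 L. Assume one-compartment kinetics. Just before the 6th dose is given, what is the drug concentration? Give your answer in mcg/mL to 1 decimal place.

1.6 mcg/mL

f = (1/2)^(τ/t½) = (1/2)^(104/39) ≈ 0.1575.
C₀ = D/Vd = 2374/270 ≈ 8.793 mcg/mL.
Before the 6th dose, 5 doses have been given. Superposition: Cmin = C₀·(f + f² + … + f^5).
≈ 8.793 × (0.1575 + 0.0248 + 0.0039 + 0.0006 + 0.0001) ≈ 8.793 × 0.1869 ≈ 1.643 mcg/mL.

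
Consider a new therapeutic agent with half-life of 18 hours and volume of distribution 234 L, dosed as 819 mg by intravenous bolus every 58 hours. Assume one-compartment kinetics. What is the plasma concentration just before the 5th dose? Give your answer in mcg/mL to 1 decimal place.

0.4 mcg/mL

f = (1/2)^(τ/t½) = (1/2)^(58/18) ≈ 0.1072.
C₀ = D/Vd = 819/234 ≈ 3.500 mcg/mL.
Before the 5th dose, 4 doses have been given. Superposition: Cmin = C₀·(f + f² + … + f^4).
≈ 3.500 × (0.1072 + 0.0115 + 0.0012 + 0.0001) ≈ 3.500 × 0.1200 ≈ 0.420 mcg/mL.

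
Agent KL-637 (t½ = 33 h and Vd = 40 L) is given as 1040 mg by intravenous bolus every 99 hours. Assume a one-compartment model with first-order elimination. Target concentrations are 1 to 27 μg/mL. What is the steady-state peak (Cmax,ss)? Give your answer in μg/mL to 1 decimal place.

29.7 μg/mL

τ = 99 h = 3 half-lives, so f = (1/2)^3 = 0.125.
Accumulation ratio R = 1/(1 − f) = 1/0.875 = 8/7.
Single-dose peak C₀ = D/Vd = 1040/40 = 26 μg/mL.
Steady-state peak Cmax,ss = C₀·R = 26 × 8/7 ≈ 29.714 μg/mL.
Peak 29.7 μg/mL vs MTC 27 μg/mL: exceeds toxic threshold.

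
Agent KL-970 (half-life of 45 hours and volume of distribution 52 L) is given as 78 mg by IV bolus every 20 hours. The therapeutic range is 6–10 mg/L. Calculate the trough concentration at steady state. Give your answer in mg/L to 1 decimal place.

k = ln2/t½ = ln2/45 ≈ 0.015403 h⁻¹; fraction remaining f = e^(−kτ) = e^(−0.015403×20) ≈ 0.7349.
Each bolus raises the concentration by D/Vd = 78/52 ≈ 1.500 mg/L.
Steady-state trough Cmin,ss = C₀·f/(1−f) ≈ 1.500 × 0.7349/0.2651 ≈ 4.158 mg/L.
Trough 4.2 mg/L vs MEC 6 mg/L: subtherapeutic.

4.2 mg/L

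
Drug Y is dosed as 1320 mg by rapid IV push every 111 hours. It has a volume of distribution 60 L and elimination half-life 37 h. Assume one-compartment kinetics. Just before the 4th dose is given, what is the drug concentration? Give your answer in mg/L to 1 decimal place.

f = (1/2)^(τ/t½) = (1/2)^(111/37) ≈ 0.1250.
C₀ = D/Vd = 1320/60 ≈ 22.000 mg/L.
Before the 4th dose, 3 doses have been given. Superposition: Cmin = C₀·(f + f² + … + f^3).
≈ 22.000 × (0.1250 + 0.0156 + 0.0020) ≈ 22.000 × 0.1426 ≈ 3.137 mg/L.

3.1 mg/L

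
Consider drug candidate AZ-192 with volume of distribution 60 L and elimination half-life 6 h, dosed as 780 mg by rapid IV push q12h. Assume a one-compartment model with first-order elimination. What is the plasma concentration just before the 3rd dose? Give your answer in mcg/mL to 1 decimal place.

f = (1/2)^(τ/t½) = (1/2)^(12/6) ≈ 0.2500.
C₀ = D/Vd = 780/60 ≈ 13.000 mcg/mL.
Before the 3rd dose, 2 doses have been given. Superposition: Cmin = C₀·(f + f²).
≈ 13.000 × (0.2500 + 0.0625) ≈ 13.000 × 0.3125 ≈ 4.062 mcg/mL.

4.1 mcg/mL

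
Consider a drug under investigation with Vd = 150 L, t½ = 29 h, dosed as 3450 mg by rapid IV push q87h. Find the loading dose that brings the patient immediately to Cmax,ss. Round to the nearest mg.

f = (1/2)^(87/29) ≈ 0.125000; accumulation ratio R = 1/(1−f) ≈ 1.14286.
Loading dose to hit Cmax,ss on first dose: D_load = D_maint·R ≈ 3450 × 1.14286 ≈ 3942.87 mg.

3943 mg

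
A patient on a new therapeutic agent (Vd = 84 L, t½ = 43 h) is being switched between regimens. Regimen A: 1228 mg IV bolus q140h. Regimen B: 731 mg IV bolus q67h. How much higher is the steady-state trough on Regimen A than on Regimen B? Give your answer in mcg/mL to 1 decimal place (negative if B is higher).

-2.8 mcg/mL

Regimen A: f = (1/2)^(140/43) ≈ 0.1047; Cmin,ss = (1228/84)·f/(1−f) ≈ 1.710 mcg/mL.
Regimen B: f = (1/2)^(67/43) ≈ 0.3396; Cmin,ss = (731/84)·f/(1−f) ≈ 4.475 mcg/mL.
Difference ≈ 1.710 − 4.475 ≈ -2.765 mcg/mL.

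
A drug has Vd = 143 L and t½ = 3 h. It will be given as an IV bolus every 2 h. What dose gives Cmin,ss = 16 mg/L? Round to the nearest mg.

1344 mg

τ/t½ = 2/3 ≈ 0.66667, so f = (1/2)^(2/3) ≈ 0.629961.
Cmin,ss = (D/Vd)·f/(1−f), so D = Cmin,ss·Vd·(1−f)/f.
D = 16 × 143 × (1−f)/f ≈ 16 × 143 × 0.58740 ≈ 1343.97 mg.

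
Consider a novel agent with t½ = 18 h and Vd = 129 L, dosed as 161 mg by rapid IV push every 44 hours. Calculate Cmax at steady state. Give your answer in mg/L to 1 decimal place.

Over one 44-h interval, 44/18 ≈ 2.4444 half-lives elapse, leaving f ≈ 0.1837 of each dose.
Accumulation ratio R = 1/(1 − f) ≈ 1/0.8163 ≈ 1.2250.
Each bolus raises the concentration by D/Vd = 161/129 ≈ 1.248 mg/L.
Cmax,ss = C₀/(1 − f) ≈ 1.248/0.8163 ≈ 1.529 mg/L.

1.5 mg/L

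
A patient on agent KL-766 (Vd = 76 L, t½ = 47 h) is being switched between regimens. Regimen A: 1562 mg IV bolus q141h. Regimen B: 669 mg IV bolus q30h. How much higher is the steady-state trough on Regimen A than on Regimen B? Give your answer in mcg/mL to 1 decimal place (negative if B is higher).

Regimen A: f = (1/2)^(141/47) ≈ 0.1250; Cmin,ss = (1562/76)·f/(1−f) ≈ 2.936 mcg/mL.
Regimen B: f = (1/2)^(30/47) ≈ 0.6425; Cmin,ss = (669/76)·f/(1−f) ≈ 15.820 mcg/mL.
Difference ≈ 2.936 − 15.820 ≈ -12.884 mcg/mL.

-12.9 mcg/mL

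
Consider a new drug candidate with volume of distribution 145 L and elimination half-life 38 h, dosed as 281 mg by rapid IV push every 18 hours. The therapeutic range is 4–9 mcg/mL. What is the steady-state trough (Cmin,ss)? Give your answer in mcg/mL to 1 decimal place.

5.0 mcg/mL

τ/t½ = 18/38 ≈ 0.47368, so fraction remaining f = (1/2)^(18/38) ≈ 0.7201.
At steady state, accumulation factor R = 1/(1 − e^(−kτ)) ≈ 3.5727.
Single-dose peak C₀ = D/Vd = 281/145 ≈ 1.938 mcg/mL.
Steady-state peak Cmax,ss = C₀·R ≈ 1.938 × 3.5727 ≈ 6.924 mcg/mL.
One interval later, Cmin,ss = Cmax,ss·e^(−kτ) ≈ 6.924 × 0.7201 ≈ 4.986 mcg/mL.
Trough 5.0 mcg/mL vs MEC 4 mcg/mL: adequate.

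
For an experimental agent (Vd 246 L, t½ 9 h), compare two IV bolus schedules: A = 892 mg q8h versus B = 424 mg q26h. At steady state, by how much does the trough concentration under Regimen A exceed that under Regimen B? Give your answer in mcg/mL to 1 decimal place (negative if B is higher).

Regimen A: f = (1/2)^(8/9) ≈ 0.5400; Cmin,ss = (892/246)·f/(1−f) ≈ 4.257 mcg/mL.
Regimen B: f = (1/2)^(26/9) ≈ 0.1350; Cmin,ss = (424/246)·f/(1−f) ≈ 0.269 mcg/mL.
Difference ≈ 4.257 − 0.269 ≈ 3.988 mcg/mL.

4.0 mcg/mL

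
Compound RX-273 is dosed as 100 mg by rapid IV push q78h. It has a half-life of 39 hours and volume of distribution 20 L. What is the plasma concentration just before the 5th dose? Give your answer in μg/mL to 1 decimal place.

f = (1/2)^(τ/t½) = (1/2)^(78/39) ≈ 0.2500.
C₀ = D/Vd = 100/20 ≈ 5.000 μg/mL.
Before the 5th dose, 4 doses have been given. Superposition: Cmin = C₀·(f + f² + … + f^4).
≈ 5.000 × (0.2500 + 0.0625 + 0.0156 + 0.0039) ≈ 5.000 × 0.3320 ≈ 1.660 μg/mL.

1.7 μg/mL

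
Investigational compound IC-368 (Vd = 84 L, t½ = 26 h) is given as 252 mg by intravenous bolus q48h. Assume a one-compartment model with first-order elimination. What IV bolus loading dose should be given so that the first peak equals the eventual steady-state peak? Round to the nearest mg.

349 mg

f = (1/2)^(48/26) ≈ 0.278133; accumulation ratio R = 1/(1−f) ≈ 1.38530.
Loading dose to hit Cmax,ss on first dose: D_load = D_maint·R ≈ 252 × 1.38530 ≈ 349.10 mg.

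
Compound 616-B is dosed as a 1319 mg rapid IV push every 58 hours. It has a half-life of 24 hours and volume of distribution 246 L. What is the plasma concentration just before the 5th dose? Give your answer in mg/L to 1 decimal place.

f = (1/2)^(τ/t½) = (1/2)^(58/24) ≈ 0.1873.
C₀ = D/Vd = 1319/246 ≈ 5.362 mg/L.
Before the 5th dose, 4 doses have been given. Superposition: Cmin = C₀·(f + f² + … + f^4).
≈ 5.362 × (0.1873 + 0.0351 + 0.0066 + 0.0012) ≈ 5.362 × 0.2302 ≈ 1.234 mg/L.

1.2 mg/L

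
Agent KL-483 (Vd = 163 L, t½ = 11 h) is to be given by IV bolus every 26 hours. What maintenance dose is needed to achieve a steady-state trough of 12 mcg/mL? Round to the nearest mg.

τ/t½ = 26/11 ≈ 2.3636, so f = (1/2)^(26/11) ≈ 0.194301.
Cmin,ss = (D/Vd)·f/(1−f), so D = Cmin,ss·Vd·(1−f)/f.
D = 12 × 163 × (1−f)/f ≈ 12 × 163 × 4.14665 ≈ 8110.85 mg.

8111 mg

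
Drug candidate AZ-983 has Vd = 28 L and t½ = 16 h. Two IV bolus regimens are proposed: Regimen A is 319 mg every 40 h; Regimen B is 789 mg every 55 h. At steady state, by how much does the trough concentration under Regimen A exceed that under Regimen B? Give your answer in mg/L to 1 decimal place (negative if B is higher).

Regimen A: f = (1/2)^(40/16) ≈ 0.1768; Cmin,ss = (319/28)·f/(1−f) ≈ 2.447 mg/L.
Regimen B: f = (1/2)^(55/16) ≈ 0.0923; Cmin,ss = (789/28)·f/(1−f) ≈ 2.865 mg/L.
Difference ≈ 2.447 − 2.865 ≈ -0.418 mg/L.

-0.4 mg/L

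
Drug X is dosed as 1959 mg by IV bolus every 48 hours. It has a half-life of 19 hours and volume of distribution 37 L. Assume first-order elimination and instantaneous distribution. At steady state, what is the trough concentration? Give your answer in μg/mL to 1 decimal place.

Over one 48-h interval, 48/19 ≈ 2.5263 half-lives elapse, leaving f ≈ 0.1736 of each dose.
At steady state, accumulation factor R = 1/(1 − e^(−kτ)) ≈ 1.2101.
Single-dose peak C₀ = D/Vd = 1959/37 ≈ 52.946 μg/mL.
Steady-state peak Cmax,ss = C₀·R ≈ 52.946 × 1.2101 ≈ 64.070 μg/mL.
Steady-state trough Cmin,ss = Cmax,ss·f ≈ 64.070 × 0.1736 ≈ 11.123 μg/mL.

11.1 μg/mL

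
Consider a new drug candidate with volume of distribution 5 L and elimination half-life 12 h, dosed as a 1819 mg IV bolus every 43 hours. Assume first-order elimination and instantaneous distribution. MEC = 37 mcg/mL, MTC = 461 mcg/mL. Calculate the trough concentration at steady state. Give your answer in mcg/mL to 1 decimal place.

Over one 43-h interval, 43/12 ≈ 3.5833 half-lives elapse, leaving f ≈ 0.0834 of each dose.
Each bolus raises the concentration by D/Vd = 1819/5 ≈ 363.800 mcg/mL.
Steady-state trough Cmin,ss = C₀·f/(1−f) ≈ 363.800 × 0.0834/0.9166 ≈ 33.102 mcg/mL.
Trough 33.1 mcg/mL vs MEC 37 mcg/mL: subtherapeutic.

33.1 mcg/mL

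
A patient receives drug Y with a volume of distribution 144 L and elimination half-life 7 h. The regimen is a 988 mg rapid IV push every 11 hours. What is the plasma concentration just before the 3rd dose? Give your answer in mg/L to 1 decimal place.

3.1 mg/L

f = (1/2)^(τ/t½) = (1/2)^(11/7) ≈ 0.3365.
C₀ = D/Vd = 988/144 ≈ 6.861 mg/L.
Before the 3rd dose, 2 doses have been given. Superposition: Cmin = C₀·(f + f²).
≈ 6.861 × (0.3365 + 0.1132) ≈ 6.861 × 0.4497 ≈ 3.085 mg/L.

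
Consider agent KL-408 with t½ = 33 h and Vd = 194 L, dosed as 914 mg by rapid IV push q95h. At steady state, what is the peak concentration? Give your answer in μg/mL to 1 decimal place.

k = ln2/t½ = ln2/33 ≈ 0.021004 h⁻¹; fraction remaining f = e^(−kτ) = e^(−0.021004×95) ≈ 0.1360.
Accumulation ratio R = 1/(1 − f) ≈ 1/0.8640 ≈ 1.1574.
Each bolus raises the concentration by D/Vd = 914/194 ≈ 4.711 μg/mL.
Steady-state peak Cmax,ss = C₀·R ≈ 4.711 × 1.1574 ≈ 5.453 μg/mL.

5.5 μg/mL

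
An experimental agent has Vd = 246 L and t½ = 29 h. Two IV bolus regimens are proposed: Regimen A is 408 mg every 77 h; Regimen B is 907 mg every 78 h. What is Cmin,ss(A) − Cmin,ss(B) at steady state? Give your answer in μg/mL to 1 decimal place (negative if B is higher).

-0.4 μg/mL

Regimen A: f = (1/2)^(77/29) ≈ 0.1587; Cmin,ss = (408/246)·f/(1−f) ≈ 0.313 μg/mL.
Regimen B: f = (1/2)^(78/29) ≈ 0.1550; Cmin,ss = (907/246)·f/(1−f) ≈ 0.676 μg/mL.
Difference ≈ 0.313 − 0.676 ≈ -0.363 μg/mL.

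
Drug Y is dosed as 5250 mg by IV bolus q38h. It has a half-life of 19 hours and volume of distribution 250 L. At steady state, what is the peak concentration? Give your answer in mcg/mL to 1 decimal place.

28.0 mcg/mL

The dosing interval is 2 half-lives, so f = 2^(−2) = 0.25.
Accumulation ratio R = 1/(1 − f) = 1/0.75 = 4/3.
Single-dose peak C₀ = D/Vd = 5250/250 = 21 mcg/mL.
Steady-state peak Cmax,ss = C₀·R = 21 × 4/3 ≈ 28.000 mcg/mL.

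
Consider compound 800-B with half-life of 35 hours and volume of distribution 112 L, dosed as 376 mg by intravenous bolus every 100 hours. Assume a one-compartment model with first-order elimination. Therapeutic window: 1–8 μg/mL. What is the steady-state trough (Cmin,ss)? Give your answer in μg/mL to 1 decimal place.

τ/t½ = 100/35 ≈ 2.8571, so fraction remaining f = (1/2)^(100/35) ≈ 0.1380.
Single-dose peak C₀ = D/Vd = 376/112 ≈ 3.357 μg/mL.
Steady-state trough Cmin,ss = C₀·f/(1−f) ≈ 3.357 × 0.1380/0.8620 ≈ 0.537 μg/mL.
Trough 0.5 μg/mL vs MEC 1 μg/mL: subtherapeutic.

0.5 μg/mL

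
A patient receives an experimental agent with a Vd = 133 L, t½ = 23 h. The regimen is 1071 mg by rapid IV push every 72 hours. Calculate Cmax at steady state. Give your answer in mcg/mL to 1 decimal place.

9.1 mcg/mL

k = ln2/t½ = ln2/23 ≈ 0.030137 h⁻¹; fraction remaining f = e^(−kτ) = e^(−0.030137×72) ≈ 0.1142.
At steady state, accumulation factor R = 1/(1 − e^(−kτ)) ≈ 1.1289.
Each bolus raises the concentration by D/Vd = 1071/133 ≈ 8.053 mcg/mL.
Steady-state peak Cmax,ss = C₀·R ≈ 8.053 × 1.1289 ≈ 9.091 mcg/mL.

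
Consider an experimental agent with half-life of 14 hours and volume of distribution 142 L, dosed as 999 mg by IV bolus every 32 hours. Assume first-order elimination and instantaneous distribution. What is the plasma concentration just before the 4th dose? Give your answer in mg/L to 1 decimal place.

1.8 mg/L

f = (1/2)^(τ/t½) = (1/2)^(32/14) ≈ 0.2051.
C₀ = D/Vd = 999/142 ≈ 7.035 mg/L.
Before the 4th dose, 3 doses have been given. Superposition: Cmin = C₀·(f + f² + … + f^3).
≈ 7.035 × (0.2051 + 0.0421 + 0.0086) ≈ 7.035 × 0.2558 ≈ 1.800 mg/L.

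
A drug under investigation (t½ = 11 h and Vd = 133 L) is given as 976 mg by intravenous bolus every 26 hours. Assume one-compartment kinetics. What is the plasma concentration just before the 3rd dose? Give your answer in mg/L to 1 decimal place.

f = (1/2)^(τ/t½) = (1/2)^(26/11) ≈ 0.1943.
C₀ = D/Vd = 976/133 ≈ 7.338 mg/L.
Before the 3rd dose, 2 doses have been given. Superposition: Cmin = C₀·(f + f²).
≈ 7.338 × (0.1943 + 0.0378) ≈ 7.338 × 0.2321 ≈ 1.703 mg/L.

1.7 mg/L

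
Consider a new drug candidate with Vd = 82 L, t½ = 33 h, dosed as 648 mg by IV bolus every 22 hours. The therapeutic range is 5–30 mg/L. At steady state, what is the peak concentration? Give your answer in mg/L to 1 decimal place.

τ/t½ = 22/33 ≈ 0.66667, so fraction remaining f = (1/2)^(22/33) ≈ 0.6300.
At steady state, accumulation factor R = 1/(1 − e^(−kτ)) ≈ 2.7027.
Each bolus raises the concentration by D/Vd = 648/82 ≈ 7.902 mg/L.
Steady-state peak Cmax,ss = C₀·R ≈ 7.902 × 2.7027 ≈ 21.357 mg/L.
Peak 21.4 mg/L vs MTC 30 mg/L: below toxic threshold.

21.4 mg/L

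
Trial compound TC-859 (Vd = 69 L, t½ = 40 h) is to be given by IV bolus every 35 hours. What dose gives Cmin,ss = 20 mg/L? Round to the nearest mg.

τ/t½ = 35/40 ≈ 0.875, so f = (1/2)^(35/40) ≈ 0.545254.
Cmin,ss = (D/Vd)·f/(1−f), so D = Cmin,ss·Vd·(1−f)/f.
D = 20 × 69 × (1−f)/f ≈ 20 × 69 × 0.83401 ≈ 1150.93 mg.

1151 mg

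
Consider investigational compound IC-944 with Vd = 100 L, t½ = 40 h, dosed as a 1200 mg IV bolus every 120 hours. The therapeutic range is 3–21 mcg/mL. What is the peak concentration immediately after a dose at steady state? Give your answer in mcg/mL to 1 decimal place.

13.7 mcg/mL

τ = 120 h = 3 half-lives, so f = (1/2)^3 = 0.125.
At steady state, R = 1/(1 − 0.125) = 8/7.
Single-dose peak C₀ = D/Vd = 1200/100 = 12 mcg/mL.
Steady-state peak Cmax,ss = C₀·R = 12 × 8/7 ≈ 13.714 mcg/mL.
Peak 13.7 mcg/mL vs MTC 21 mcg/mL: below toxic threshold.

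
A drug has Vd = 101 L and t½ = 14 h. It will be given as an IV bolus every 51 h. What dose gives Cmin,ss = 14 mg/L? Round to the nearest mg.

16249 mg

τ/t½ = 51/14 ≈ 3.6429, so f = (1/2)^(51/14) ≈ 0.080055.
Cmin,ss = (D/Vd)·f/(1−f), so D = Cmin,ss·Vd·(1−f)/f.
D = 14 × 101 × (1−f)/f ≈ 14 × 101 × 11.49141 ≈ 16248.85 mg.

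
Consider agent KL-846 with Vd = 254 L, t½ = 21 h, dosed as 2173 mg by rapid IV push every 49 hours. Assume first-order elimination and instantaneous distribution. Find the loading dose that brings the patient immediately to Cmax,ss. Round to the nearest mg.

2711 mg

f = (1/2)^(49/21) ≈ 0.198425; accumulation ratio R = 1/(1−f) ≈ 1.24754.
Loading dose to hit Cmax,ss on first dose: D_load = D_maint·R ≈ 2173 × 1.24754 ≈ 2710.90 mg.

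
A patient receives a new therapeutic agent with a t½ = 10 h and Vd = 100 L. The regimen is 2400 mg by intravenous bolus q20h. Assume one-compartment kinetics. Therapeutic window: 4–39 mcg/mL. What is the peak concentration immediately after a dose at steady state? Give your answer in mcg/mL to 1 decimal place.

τ = 20 h = 2 half-lives, so f = (1/2)^2 = 0.25.
Accumulation ratio R = 1/(1 − f) = 1/0.75 = 4/3.
Single-dose peak C₀ = D/Vd = 2400/100 = 24 mcg/mL.
Steady-state peak Cmax,ss = C₀·R = 24 × 4/3 ≈ 32.000 mcg/mL.
Peak 32.0 mcg/mL vs MTC 39 mcg/mL: below toxic threshold.

32.0 mcg/mL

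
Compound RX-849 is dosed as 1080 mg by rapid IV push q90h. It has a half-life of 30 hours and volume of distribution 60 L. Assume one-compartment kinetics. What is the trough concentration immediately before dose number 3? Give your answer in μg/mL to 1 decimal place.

f = (1/2)^(τ/t½) = (1/2)^(90/30) ≈ 0.1250.
C₀ = D/Vd = 1080/60 ≈ 18.000 μg/mL.
Before the 3rd dose, 2 doses have been given. Superposition: Cmin = C₀·(f + f²).
≈ 18.000 × (0.1250 + 0.0156) ≈ 18.000 × 0.1406 ≈ 2.531 μg/mL.

2.5 μg/mL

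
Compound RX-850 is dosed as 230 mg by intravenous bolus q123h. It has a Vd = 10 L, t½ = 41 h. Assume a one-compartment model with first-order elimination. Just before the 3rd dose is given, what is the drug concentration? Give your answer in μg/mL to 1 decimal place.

f = (1/2)^(τ/t½) = (1/2)^(123/41) ≈ 0.1250.
C₀ = D/Vd = 230/10 ≈ 23.000 μg/mL.
Before the 3rd dose, 2 doses have been given. Superposition: Cmin = C₀·(f + f²).
≈ 23.000 × (0.1250 + 0.0156) ≈ 23.000 × 0.1406 ≈ 3.234 μg/mL.

3.2 μg/mL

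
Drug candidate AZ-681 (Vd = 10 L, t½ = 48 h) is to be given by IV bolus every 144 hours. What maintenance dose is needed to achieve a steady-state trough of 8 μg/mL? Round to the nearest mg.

τ/t½ = 144/48 ≈ 3, so f = (1/2)^(144/48) ≈ 0.125000.
Cmin,ss = (D/Vd)·f/(1−f), so D = Cmin,ss·Vd·(1−f)/f.
D = 8 × 10 × (1−f)/f ≈ 8 × 10 × 7.00000 ≈ 560.00 mg.

560 mg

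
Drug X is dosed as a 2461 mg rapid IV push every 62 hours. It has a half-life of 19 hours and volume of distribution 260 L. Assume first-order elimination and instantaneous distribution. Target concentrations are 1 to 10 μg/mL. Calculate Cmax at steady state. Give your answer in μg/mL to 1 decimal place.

10.6 μg/mL

k = ln2/t½ = ln2/19 ≈ 0.036481 h⁻¹; fraction remaining f = e^(−kτ) = e^(−0.036481×62) ≈ 0.1042.
At steady state, accumulation factor R = 1/(1 − e^(−kτ)) ≈ 1.1163.
Each bolus raises the concentration by D/Vd = 2461/260 ≈ 9.465 μg/mL.
Steady-state peak Cmax,ss = C₀·R ≈ 9.465 × 1.1163 ≈ 10.566 μg/mL.
Peak 10.6 μg/mL vs MTC 10 μg/mL: exceeds toxic threshold.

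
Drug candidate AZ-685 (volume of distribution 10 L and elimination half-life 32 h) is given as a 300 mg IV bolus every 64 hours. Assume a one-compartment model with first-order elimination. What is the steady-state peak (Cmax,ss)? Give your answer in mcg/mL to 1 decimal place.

40.0 mcg/mL

The dosing interval is 2 half-lives, so f = 2^(−2) = 0.25.
At steady state, R = 1/(1 − 0.25) = 4/3.
Single-dose peak C₀ = D/Vd = 300/10 = 30 mcg/mL.
Steady-state peak Cmax,ss = C₀·R = 30 × 4/3 ≈ 40.000 mcg/mL.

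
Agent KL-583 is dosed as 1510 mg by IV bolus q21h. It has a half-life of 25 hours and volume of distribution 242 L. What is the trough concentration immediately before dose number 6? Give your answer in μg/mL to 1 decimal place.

7.5 μg/mL

f = (1/2)^(τ/t½) = (1/2)^(21/25) ≈ 0.5586.
C₀ = D/Vd = 1510/242 ≈ 6.240 μg/mL.
Before the 6th dose, 5 doses have been given. Superposition: Cmin = C₀·(f + f² + … + f^5).
≈ 6.240 × (0.5586 + 0.3120 + 0.1743 + 0.0974 + 0.0544) ≈ 6.240 × 1.1967 ≈ 7.467 μg/mL.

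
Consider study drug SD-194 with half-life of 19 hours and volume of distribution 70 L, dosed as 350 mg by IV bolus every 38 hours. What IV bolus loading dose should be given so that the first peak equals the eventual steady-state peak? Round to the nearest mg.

467 mg

f = (1/2)^(38/19) ≈ 0.250000; accumulation ratio R = 1/(1−f) ≈ 1.33333.
Loading dose to hit Cmax,ss on first dose: D_load = D_maint·R ≈ 350 × 1.33333 ≈ 466.67 mg.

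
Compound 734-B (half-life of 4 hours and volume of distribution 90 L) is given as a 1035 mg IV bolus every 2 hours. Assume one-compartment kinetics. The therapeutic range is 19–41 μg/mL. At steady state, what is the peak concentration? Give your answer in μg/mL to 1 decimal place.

39.3 μg/mL

Over one 2-h interval, 2/4 ≈ 0.5 half-lives elapse, leaving f ≈ 0.7071 of each dose.
Accumulation ratio R = 1/(1 − f) ≈ 1/0.2929 ≈ 3.4141.
Single-dose peak C₀ = D/Vd = 1035/90 ≈ 11.500 μg/mL.
Steady-state peak Cmax,ss = C₀·R ≈ 11.500 × 3.4141 ≈ 39.262 μg/mL.
Peak 39.3 μg/mL vs MTC 41 μg/mL: below toxic threshold.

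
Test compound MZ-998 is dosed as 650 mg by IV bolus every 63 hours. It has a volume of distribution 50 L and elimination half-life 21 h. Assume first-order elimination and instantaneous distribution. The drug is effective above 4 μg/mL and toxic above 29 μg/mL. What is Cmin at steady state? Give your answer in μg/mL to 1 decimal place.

1.9 μg/mL

The dosing interval is 3 half-lives, so f = 2^(−3) = 0.125.
Accumulation ratio R = 1/(1 − f) = 1/0.875 = 8/7.
Single-dose peak C₀ = D/Vd = 650/50 = 13 μg/mL.
Steady-state peak Cmax,ss = C₀·R = 13 × 8/7 ≈ 14.857 μg/mL.
Steady-state trough Cmin,ss = Cmax,ss·f ≈ 14.857 × 0.125 ≈ 1.857 μg/mL.
Trough 1.9 μg/mL vs MEC 4 μg/mL: subtherapeutic.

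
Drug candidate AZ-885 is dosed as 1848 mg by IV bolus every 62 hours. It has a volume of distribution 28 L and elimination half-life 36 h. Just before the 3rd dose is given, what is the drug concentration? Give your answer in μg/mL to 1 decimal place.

26.1 μg/mL

f = (1/2)^(τ/t½) = (1/2)^(62/36) ≈ 0.3031.
C₀ = D/Vd = 1848/28 ≈ 66.000 μg/mL.
Before the 3rd dose, 2 doses have been given. Superposition: Cmin = C₀·(f + f²).
≈ 66.000 × (0.3031 + 0.0919) ≈ 66.000 × 0.3950 ≈ 26.070 μg/mL.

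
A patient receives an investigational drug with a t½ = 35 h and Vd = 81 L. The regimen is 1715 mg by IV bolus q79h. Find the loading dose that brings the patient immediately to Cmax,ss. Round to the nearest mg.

2169 mg

f = (1/2)^(79/35) ≈ 0.209186; accumulation ratio R = 1/(1−f) ≈ 1.26452.
Loading dose to hit Cmax,ss on first dose: D_load = D_maint·R ≈ 1715 × 1.26452 ≈ 2168.65 mg.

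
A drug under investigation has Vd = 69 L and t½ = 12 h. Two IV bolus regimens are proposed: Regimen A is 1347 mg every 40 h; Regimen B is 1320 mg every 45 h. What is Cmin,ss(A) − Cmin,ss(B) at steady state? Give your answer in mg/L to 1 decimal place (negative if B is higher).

Regimen A: f = (1/2)^(40/12) ≈ 0.0992; Cmin,ss = (1347/69)·f/(1−f) ≈ 2.150 mg/L.
Regimen B: f = (1/2)^(45/12) ≈ 0.0743; Cmin,ss = (1320/69)·f/(1−f) ≈ 1.535 mg/L.
Difference ≈ 2.150 − 1.535 ≈ 0.615 mg/L.

0.6 mg/L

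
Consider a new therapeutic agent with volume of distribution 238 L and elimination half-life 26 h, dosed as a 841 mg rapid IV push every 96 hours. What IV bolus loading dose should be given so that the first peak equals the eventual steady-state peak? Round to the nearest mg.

f = (1/2)^(96/26) ≈ 0.077358; accumulation ratio R = 1/(1−f) ≈ 1.08384.
Loading dose to hit Cmax,ss on first dose: D_load = D_maint·R ≈ 841 × 1.08384 ≈ 911.51 mg.

912 mg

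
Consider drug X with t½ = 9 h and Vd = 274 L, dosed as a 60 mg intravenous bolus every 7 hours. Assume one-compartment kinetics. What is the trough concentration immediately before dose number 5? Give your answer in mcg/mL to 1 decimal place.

f = (1/2)^(τ/t½) = (1/2)^(7/9) ≈ 0.5833.
C₀ = D/Vd = 60/274 ≈ 0.219 mcg/mL.
Before the 5th dose, 4 doses have been given. Superposition: Cmin = C₀·(f + f² + … + f^4).
≈ 0.219 × (0.5833 + 0.3402 + 0.1985 + 0.1158) ≈ 0.219 × 1.2378 ≈ 0.271 mcg/mL.

0.3 mcg/mL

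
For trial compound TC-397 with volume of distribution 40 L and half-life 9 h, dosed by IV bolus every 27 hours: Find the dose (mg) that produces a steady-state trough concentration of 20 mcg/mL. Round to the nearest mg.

τ/t½ = 27/9 ≈ 3, so f = (1/2)^(27/9) ≈ 0.125000.
Cmin,ss = (D/Vd)·f/(1−f), so D = Cmin,ss·Vd·(1−f)/f.
D = 20 × 40 × (1−f)/f ≈ 20 × 40 × 7.00000 ≈ 5600.00 mg.

5600 mg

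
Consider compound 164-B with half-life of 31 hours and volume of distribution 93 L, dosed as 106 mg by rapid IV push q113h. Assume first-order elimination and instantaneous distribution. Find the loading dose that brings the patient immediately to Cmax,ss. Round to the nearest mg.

115 mg

f = (1/2)^(113/31) ≈ 0.079928; accumulation ratio R = 1/(1−f) ≈ 1.08687.
Loading dose to hit Cmax,ss on first dose: D_load = D_maint·R ≈ 106 × 1.08687 ≈ 115.21 mg.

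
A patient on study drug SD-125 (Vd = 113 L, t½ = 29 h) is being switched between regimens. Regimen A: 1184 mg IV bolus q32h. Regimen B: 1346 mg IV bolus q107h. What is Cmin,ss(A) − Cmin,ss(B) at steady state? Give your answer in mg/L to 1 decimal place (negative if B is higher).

8.1 mg/L

Regimen A: f = (1/2)^(32/29) ≈ 0.4654; Cmin,ss = (1184/113)·f/(1−f) ≈ 9.122 mg/L.
Regimen B: f = (1/2)^(107/29) ≈ 0.0775; Cmin,ss = (1346/113)·f/(1−f) ≈ 1.001 mg/L.
Difference ≈ 9.122 − 1.001 ≈ 8.121 mg/L.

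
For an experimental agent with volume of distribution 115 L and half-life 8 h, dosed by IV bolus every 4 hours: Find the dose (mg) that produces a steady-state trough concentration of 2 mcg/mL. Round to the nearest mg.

95 mg

τ/t½ = 4/8 ≈ 0.5, so f = (1/2)^(4/8) ≈ 0.707107.
Cmin,ss = (D/Vd)·f/(1−f), so D = Cmin,ss·Vd·(1−f)/f.
D = 2 × 115 × (1−f)/f ≈ 2 × 115 × 0.41421 ≈ 95.27 mg.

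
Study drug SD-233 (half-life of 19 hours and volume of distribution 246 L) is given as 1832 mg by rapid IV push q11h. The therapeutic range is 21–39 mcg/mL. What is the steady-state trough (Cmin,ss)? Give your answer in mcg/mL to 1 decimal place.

15.1 mcg/mL

k = ln2/t½ = ln2/19 ≈ 0.036481 h⁻¹; fraction remaining f = e^(−kτ) = e^(−0.036481×11) ≈ 0.6695.
Single-dose peak C₀ = D/Vd = 1832/246 ≈ 7.447 mcg/mL.
Steady-state trough Cmin,ss = C₀·f/(1−f) ≈ 7.447 × 0.6695/0.3305 ≈ 15.086 mcg/mL.
Trough 15.1 mcg/mL vs MEC 21 mcg/mL: subtherapeutic.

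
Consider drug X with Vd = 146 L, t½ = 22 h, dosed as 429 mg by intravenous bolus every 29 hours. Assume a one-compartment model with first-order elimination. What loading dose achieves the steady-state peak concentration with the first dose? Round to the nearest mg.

716 mg

f = (1/2)^(29/22) ≈ 0.401040; accumulation ratio R = 1/(1−f) ≈ 1.66956.
Loading dose to hit Cmax,ss on first dose: D_load = D_maint·R ≈ 429 × 1.66956 ≈ 716.24 mg.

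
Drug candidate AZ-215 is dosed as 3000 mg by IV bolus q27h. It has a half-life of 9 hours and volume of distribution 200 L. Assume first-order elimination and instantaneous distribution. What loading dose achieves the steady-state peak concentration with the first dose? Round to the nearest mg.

f = (1/2)^(27/9) ≈ 0.125000; accumulation ratio R = 1/(1−f) ≈ 1.14286.
Loading dose to hit Cmax,ss on first dose: D_load = D_maint·R ≈ 3000 × 1.14286 ≈ 3428.58 mg.

3429 mg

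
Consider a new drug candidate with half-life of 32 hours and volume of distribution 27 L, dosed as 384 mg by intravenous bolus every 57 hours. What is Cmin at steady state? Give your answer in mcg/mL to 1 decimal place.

5.8 mcg/mL

Over one 57-h interval, 57/32 ≈ 1.7812 half-lives elapse, leaving f ≈ 0.2909 of each dose.
At steady state, accumulation factor R = 1/(1 − e^(−kτ)) ≈ 1.4102.
Each bolus raises the concentration by D/Vd = 384/27 ≈ 14.222 mcg/mL.
Steady-state peak Cmax,ss = C₀·R ≈ 14.222 × 1.4102 ≈ 20.056 mcg/mL.
Steady-state trough Cmin,ss = Cmax,ss·f ≈ 20.056 × 0.2909 ≈ 5.834 mcg/mL.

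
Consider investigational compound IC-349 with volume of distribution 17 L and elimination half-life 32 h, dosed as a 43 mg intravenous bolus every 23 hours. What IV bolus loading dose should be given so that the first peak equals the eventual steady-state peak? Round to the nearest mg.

110 mg

f = (1/2)^(23/32) ≈ 0.607624; accumulation ratio R = 1/(1−f) ≈ 2.54858.
Loading dose to hit Cmax,ss on first dose: D_load = D_maint·R ≈ 43 × 2.54858 ≈ 109.59 mg.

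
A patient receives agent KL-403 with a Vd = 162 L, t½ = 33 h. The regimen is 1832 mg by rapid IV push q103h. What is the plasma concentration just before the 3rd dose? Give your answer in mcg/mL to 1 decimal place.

1.4 mcg/mL

f = (1/2)^(τ/t½) = (1/2)^(103/33) ≈ 0.1149.
C₀ = D/Vd = 1832/162 ≈ 11.309 mcg/mL.
Before the 3rd dose, 2 doses have been given. Superposition: Cmin = C₀·(f + f²).
≈ 11.309 × (0.1149 + 0.0132) ≈ 11.309 × 0.1281 ≈ 1.449 mcg/mL.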